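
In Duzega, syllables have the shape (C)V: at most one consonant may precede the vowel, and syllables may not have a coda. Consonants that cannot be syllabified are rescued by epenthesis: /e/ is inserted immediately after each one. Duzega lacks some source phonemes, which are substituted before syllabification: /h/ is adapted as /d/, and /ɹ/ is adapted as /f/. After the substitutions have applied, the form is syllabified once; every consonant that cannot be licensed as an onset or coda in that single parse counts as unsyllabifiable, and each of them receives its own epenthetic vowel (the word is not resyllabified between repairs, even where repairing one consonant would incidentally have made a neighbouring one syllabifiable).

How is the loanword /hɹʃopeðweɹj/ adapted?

Substitution: /h/ → /d/, /ɹ/ → /f/, giving /dfʃopeðwefj/.
Under (C)V, the unsyllabifiable consonants are /d/, /f/, /ð/, /f/, /j/ (no codas are permitted; onsets are limited to one consonant).
Each unlicensed consonant becomes the onset of a new syllable: /d/ → /de/, /f/ → /fe/, /ð/ → /ðe/, /f/ → /fe/, /j/ → /je/.

defeʃopeðewefeje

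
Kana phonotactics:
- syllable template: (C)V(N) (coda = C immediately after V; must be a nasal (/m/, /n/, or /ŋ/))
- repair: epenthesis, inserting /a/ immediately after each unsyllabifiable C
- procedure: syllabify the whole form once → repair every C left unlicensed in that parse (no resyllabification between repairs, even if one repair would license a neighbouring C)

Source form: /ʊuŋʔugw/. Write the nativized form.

Syllabifying with onset maximization leaves /g/, /w/ stranded (only a nasal (/m/, /n/, or /ŋ/) is licensed in coda position; onsets are limited to one consonant).
Each unlicensed consonant becomes the onset of a new syllable: /g/ → /ga/, /w/ → /wa/.

ʊuŋʔugawa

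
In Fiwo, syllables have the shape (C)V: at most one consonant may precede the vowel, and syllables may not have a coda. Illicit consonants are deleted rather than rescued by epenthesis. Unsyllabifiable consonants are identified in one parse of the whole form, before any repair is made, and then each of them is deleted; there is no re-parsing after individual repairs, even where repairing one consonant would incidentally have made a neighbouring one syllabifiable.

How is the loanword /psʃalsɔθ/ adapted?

Under (C)V, the unsyllabifiable consonants are /p/, /s/, /l/, /θ/ (no codas are permitted; onsets are limited to one consonant).
Each unlicensed consonant is deleted: /p/, /s/, /l/, /θ/.

ʃasɔ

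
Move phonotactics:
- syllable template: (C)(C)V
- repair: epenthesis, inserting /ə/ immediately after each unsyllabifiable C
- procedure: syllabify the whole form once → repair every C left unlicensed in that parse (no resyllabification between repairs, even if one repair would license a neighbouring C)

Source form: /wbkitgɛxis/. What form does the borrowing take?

Under (C)(C)V, the unsyllabifiable consonants are /w/, /s/ (no codas are permitted; onsets may contain at most 2 consonants).
Inserting the epenthetic vowel yields /w/ → /wə/, /s/ → /sə/.

wəbkitgɛxisə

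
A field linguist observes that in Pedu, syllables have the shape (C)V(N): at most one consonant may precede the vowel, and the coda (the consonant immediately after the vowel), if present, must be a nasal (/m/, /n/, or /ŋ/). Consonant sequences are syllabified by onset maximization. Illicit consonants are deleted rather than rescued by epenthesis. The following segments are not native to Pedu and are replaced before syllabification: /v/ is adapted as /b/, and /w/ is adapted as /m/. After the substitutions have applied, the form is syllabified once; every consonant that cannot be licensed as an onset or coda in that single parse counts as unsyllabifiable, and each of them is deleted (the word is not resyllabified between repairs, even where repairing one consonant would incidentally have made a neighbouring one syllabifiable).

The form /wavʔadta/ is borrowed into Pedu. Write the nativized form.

maʔata

Substitution: /w/ → /m/, /v/ → /b/, giving /mabʔadta/.
Syllabifying with onset maximization leaves /b/, /d/ stranded (only a nasal (/m/, /n/, or /ŋ/) is licensed in coda position; onsets are limited to one consonant).
Each unlicensed consonant is deleted: /b/, /d/.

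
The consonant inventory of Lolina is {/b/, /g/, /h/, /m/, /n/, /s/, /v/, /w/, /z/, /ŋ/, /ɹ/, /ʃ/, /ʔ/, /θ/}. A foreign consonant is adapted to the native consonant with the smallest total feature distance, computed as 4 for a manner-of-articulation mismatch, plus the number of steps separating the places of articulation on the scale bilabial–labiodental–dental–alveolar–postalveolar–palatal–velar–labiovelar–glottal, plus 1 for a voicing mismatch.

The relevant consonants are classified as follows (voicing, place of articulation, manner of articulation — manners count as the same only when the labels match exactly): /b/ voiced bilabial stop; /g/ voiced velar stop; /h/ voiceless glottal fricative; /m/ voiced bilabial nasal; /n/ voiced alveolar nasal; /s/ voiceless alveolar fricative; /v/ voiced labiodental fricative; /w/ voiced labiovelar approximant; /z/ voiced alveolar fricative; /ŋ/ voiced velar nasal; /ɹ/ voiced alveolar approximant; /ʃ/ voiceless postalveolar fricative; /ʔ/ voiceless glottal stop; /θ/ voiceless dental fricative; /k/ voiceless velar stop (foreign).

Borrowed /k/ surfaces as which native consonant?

/g/ is closest: same manner (stop), place distance 0 (velar→velar), voicing differs (+1); total 1. Next closest is /ʔ/ at distance 2.

g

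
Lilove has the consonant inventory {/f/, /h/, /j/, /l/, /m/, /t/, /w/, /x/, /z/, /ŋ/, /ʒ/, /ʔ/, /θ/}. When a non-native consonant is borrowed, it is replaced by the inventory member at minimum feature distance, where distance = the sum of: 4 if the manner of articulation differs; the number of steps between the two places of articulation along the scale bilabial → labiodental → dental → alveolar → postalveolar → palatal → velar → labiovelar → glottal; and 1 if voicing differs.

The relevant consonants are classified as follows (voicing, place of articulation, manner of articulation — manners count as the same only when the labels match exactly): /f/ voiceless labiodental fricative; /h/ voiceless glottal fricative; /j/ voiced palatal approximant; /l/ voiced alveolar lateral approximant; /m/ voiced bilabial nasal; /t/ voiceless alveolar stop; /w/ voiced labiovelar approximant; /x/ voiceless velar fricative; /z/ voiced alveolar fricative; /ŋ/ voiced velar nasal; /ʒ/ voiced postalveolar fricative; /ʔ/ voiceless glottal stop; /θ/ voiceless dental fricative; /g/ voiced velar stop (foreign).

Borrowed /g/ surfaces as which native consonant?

/ʔ/ is closest: same manner (stop), place distance 2 (velar→glottal), voicing differs (+1); total 3. Next closest is /t/ at distance 4.

ʔ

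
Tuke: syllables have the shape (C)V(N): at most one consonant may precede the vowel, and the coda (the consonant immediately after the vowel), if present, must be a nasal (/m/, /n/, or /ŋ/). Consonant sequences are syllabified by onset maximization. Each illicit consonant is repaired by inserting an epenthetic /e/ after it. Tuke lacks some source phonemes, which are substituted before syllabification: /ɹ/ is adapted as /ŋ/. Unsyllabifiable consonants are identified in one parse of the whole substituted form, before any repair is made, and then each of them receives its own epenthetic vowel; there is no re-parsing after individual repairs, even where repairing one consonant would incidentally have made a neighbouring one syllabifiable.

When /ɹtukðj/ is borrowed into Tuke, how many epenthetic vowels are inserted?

After substitution the input is /ŋtukðj/.
The unsyllabifiable consonants are /ŋ/, /k/, /ð/, /j/; each receives one epenthetic vowel.

4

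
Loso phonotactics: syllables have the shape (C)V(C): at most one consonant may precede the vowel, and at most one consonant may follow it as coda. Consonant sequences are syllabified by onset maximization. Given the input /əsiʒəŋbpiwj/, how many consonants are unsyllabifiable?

The consonants /b/, /j/ cannot be parsed into a legal (C)V(C) syllable (at most one coda consonant is licensed; onsets are limited to one consonant).

2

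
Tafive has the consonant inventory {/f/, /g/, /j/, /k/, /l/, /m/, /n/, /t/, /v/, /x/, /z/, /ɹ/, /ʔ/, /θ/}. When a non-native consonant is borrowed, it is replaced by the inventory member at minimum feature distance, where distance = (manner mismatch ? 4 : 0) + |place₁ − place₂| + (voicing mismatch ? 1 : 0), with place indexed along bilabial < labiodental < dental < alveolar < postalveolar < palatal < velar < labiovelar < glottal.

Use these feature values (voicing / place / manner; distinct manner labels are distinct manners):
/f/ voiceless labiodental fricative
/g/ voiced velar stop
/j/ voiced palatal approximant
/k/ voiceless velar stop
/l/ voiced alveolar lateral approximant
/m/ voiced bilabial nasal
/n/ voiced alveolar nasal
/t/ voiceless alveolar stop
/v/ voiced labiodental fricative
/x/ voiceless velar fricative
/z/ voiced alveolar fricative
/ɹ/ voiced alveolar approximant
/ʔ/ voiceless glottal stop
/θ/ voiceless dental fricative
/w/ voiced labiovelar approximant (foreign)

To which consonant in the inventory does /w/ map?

/j/ is closest: same manner (approximant), place distance 2 (labiovelar→palatal), same voicing; total 2. Next closest is /ɹ/ at distance 4.

j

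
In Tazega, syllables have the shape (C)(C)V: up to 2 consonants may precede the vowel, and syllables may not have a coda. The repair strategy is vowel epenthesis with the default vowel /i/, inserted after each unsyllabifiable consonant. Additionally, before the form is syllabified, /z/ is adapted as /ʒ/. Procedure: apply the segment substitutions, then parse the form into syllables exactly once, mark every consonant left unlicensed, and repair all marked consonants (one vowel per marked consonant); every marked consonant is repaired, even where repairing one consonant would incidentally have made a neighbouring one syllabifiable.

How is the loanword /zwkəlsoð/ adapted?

ʒiwkəlsoði

Substitution: /z/ → /ʒ/, giving /ʒwkəlsoð/.
Under (C)(C)V, the unsyllabifiable consonants are /ʒ/, /ð/ (no codas are permitted; onsets may contain at most 2 consonants).
Epenthesis after each stranded consonant: /ʒ/ → /ʒi/, /ð/ → /ði/.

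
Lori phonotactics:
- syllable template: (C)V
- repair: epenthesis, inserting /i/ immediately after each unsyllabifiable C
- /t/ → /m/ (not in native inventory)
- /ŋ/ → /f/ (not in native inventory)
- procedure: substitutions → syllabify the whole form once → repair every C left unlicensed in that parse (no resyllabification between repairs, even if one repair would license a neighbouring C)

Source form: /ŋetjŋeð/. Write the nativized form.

Substitution: /ŋ/ → /f/, /t/ → /m/, giving /femjfeð/.
Under (C)V, the unsyllabifiable consonants are /m/, /j/, /ð/ (no codas are permitted; onsets are limited to one consonant).
Inserting the epenthetic vowel yields /m/ → /mi/, /j/ → /ji/, /ð/ → /ði/.

femijifeði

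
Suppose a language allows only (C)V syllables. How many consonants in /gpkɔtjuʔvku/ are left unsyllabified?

5

The consonants /g/, /p/, /t/, /ʔ/, /v/ cannot be parsed into a legal (C)V syllable (no codas are permitted; onsets are limited to one consonant).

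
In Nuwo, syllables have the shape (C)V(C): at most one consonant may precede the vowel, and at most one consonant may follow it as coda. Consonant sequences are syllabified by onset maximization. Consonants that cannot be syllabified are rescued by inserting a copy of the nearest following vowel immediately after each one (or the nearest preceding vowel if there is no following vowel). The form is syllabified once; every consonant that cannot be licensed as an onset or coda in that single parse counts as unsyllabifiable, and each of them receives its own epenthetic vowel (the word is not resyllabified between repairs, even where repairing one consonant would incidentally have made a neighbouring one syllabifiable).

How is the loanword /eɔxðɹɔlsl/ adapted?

eɔxðɔɹɔlsɔlɔ

The consonants /ð/, /s/, /l/ cannot be parsed into a legal (C)V(C) syllable (at most one coda consonant is licensed; onsets are limited to one consonant).
Epenthesis after each stranded consonant: /ð/ → /ðɔ/, /s/ → /sɔ/, /l/ → /lɔ/.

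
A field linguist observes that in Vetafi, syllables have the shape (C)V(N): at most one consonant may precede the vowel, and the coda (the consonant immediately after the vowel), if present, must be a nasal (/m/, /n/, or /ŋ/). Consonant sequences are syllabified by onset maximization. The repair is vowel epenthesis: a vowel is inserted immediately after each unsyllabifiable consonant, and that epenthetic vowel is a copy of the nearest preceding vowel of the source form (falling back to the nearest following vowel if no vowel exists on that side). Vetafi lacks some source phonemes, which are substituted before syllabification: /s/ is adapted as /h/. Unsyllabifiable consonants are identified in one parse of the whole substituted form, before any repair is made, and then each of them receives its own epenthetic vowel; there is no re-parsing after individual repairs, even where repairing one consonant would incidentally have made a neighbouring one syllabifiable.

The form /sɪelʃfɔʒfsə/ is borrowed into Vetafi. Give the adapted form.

Substitution: /s/ → /h/, giving /hɪelʃfɔʒfhə/.
Under (C)V(N), the unsyllabifiable consonants are /l/, /ʃ/, /ʒ/, /f/ (only a nasal (/m/, /n/, or /ŋ/) is licensed in coda position; onsets are limited to one consonant).
Epenthesis after each stranded consonant: /l/ → /le/, /ʃ/ → /ʃe/, /ʒ/ → /ʒɔ/, /f/ → /fɔ/.

hɪeleʃefɔʒɔfɔhə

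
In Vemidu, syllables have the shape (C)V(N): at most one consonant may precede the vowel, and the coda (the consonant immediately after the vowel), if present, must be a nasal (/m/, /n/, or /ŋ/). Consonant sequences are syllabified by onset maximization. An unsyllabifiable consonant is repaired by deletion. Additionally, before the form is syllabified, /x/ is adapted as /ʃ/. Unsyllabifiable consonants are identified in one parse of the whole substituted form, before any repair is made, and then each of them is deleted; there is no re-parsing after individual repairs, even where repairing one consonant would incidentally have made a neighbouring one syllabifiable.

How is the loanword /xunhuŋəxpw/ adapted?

Substitution: /x/ → /ʃ/, giving /ʃunhuŋəʃpw/.
The consonants /ʃ/, /p/, /w/ cannot be parsed into a legal (C)V(N) syllable (only a nasal (/m/, /n/, or /ŋ/) is licensed in coda position; onsets are limited to one consonant).
Each unlicensed consonant is deleted: /ʃ/, /p/, /w/.

ʃunhuŋə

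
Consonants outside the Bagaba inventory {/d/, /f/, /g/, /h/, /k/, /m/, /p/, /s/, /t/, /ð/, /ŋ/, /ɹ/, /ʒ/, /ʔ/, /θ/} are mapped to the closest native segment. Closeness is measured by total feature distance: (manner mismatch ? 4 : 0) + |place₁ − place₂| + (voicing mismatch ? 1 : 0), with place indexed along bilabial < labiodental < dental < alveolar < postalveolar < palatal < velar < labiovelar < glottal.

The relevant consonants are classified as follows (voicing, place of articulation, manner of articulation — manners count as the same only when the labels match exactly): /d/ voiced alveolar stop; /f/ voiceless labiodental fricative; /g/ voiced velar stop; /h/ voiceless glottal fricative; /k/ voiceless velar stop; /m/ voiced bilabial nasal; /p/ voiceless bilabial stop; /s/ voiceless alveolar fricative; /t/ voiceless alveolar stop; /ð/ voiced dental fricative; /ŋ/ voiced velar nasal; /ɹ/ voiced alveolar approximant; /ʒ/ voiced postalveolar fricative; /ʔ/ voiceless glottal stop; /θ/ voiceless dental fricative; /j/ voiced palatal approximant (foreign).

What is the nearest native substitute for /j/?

ɹ

/ɹ/ is closest: same manner (approximant), place distance 2 (palatal→alveolar), same voicing; total 2. Next closest is /g/ at distance 5.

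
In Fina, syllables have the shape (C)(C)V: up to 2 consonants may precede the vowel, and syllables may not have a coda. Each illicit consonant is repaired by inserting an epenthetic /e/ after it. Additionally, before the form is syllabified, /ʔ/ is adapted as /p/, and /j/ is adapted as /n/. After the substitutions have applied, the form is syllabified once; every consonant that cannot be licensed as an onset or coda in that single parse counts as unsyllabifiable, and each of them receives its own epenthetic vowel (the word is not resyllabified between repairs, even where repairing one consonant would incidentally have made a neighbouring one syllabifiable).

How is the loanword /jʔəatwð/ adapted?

Substitution: /j/ → /n/, /ʔ/ → /p/, giving /npəatwð/.
Syllabifying with onset maximization leaves /t/, /w/, /ð/ stranded (no codas are permitted; onsets may contain at most 2 consonants).
Each unlicensed consonant becomes the onset of a new syllable: /t/ → /te/, /w/ → /we/, /ð/ → /ðe/.

npəateweðe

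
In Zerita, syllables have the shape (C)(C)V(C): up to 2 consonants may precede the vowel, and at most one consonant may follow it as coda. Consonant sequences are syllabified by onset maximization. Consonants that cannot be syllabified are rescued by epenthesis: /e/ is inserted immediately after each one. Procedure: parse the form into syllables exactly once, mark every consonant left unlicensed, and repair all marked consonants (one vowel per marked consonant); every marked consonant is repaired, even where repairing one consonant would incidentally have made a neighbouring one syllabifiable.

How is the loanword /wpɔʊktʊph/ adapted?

Syllabifying with onset maximization leaves /h/ stranded (at most one coda consonant is licensed; onsets may contain at most 2 consonants).
Each unlicensed consonant becomes the onset of a new syllable: /h/ → /he/.

wpɔʊktʊphe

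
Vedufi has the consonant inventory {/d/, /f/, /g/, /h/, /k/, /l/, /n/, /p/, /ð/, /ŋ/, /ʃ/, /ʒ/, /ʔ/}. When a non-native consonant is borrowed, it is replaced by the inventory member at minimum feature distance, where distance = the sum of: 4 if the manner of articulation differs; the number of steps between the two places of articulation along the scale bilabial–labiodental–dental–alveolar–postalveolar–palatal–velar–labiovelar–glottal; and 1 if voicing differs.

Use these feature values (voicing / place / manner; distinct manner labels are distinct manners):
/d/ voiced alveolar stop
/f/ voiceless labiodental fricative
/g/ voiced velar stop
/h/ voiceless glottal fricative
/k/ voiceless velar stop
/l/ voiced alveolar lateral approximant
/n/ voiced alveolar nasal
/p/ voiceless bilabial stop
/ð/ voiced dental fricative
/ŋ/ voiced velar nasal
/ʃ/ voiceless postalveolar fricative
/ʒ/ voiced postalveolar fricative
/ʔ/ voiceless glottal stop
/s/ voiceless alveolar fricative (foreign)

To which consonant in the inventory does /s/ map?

/ʃ/ is closest: same manner (fricative), place distance 1 (alveolar→postalveolar), same voicing; total 1. Next closest is /f/ at distance 2.

ʃ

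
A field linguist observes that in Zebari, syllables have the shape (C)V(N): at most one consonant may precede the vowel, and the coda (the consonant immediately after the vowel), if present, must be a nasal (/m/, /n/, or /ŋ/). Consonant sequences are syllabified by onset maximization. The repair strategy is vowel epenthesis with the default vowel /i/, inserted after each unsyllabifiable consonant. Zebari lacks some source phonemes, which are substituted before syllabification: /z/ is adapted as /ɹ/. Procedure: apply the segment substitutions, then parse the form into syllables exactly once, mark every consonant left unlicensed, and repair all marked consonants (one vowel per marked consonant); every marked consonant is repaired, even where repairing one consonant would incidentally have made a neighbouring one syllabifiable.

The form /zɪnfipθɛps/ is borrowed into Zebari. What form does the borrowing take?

ɹɪnfipiθɛpisi

Substitution: /z/ → /ɹ/, giving /ɹɪnfipθɛps/.
Syllabifying with onset maximization leaves /p/, /p/, /s/ stranded (only a nasal (/m/, /n/, or /ŋ/) is licensed in coda position; onsets are limited to one consonant).
Epenthesis after each stranded consonant: /p/ → /pi/, /p/ → /pi/, /s/ → /si/.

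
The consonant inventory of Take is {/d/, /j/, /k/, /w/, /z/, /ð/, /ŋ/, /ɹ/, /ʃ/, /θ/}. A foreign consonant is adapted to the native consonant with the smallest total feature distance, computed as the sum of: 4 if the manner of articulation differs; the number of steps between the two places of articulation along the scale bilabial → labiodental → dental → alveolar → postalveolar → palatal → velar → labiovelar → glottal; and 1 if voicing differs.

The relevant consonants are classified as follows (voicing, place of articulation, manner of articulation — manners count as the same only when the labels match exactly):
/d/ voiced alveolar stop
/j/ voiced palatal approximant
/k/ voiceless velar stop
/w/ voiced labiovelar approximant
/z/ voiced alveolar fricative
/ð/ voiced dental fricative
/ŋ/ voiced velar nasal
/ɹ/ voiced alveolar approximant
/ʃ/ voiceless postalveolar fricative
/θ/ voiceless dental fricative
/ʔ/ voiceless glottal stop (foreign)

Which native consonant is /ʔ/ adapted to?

k

/k/ is closest: same manner (stop), place distance 2 (glottal→velar), same voicing; total 2. Next closest is /d/ at distance 6.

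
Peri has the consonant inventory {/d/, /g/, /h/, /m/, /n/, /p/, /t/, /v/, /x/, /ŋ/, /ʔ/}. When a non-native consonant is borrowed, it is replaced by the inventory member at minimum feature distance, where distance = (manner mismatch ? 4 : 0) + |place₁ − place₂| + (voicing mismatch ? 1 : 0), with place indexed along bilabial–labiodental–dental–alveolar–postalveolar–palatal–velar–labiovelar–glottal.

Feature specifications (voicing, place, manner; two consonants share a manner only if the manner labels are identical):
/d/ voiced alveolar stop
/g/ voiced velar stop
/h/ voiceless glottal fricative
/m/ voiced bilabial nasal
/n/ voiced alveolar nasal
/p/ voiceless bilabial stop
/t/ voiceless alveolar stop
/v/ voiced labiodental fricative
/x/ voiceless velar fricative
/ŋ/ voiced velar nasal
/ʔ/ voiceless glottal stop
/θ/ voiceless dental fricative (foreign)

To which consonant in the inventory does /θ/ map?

/v/ is closest: same manner (fricative), place distance 1 (dental→labiodental), voicing differs (+1); total 2. Next closest is /x/ at distance 4.

v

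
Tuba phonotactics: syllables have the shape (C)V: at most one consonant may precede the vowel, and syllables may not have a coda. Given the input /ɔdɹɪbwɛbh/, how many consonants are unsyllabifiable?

4

The consonants /d/, /b/, /b/, /h/ cannot be parsed into a legal (C)V syllable (no codas are permitted; onsets are limited to one consonant).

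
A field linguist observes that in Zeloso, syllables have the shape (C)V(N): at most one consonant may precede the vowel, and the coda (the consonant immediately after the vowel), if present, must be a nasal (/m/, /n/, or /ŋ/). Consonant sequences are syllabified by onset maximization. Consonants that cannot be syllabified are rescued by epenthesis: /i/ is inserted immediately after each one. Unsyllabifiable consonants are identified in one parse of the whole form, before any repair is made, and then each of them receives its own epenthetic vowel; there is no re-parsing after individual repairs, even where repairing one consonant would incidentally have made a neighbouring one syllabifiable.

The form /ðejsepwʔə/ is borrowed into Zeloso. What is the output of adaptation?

ðejisepiwiʔə

The consonants /j/, /p/, /w/ cannot be parsed into a legal (C)V(N) syllable (only a nasal (/m/, /n/, or /ŋ/) is licensed in coda position; onsets are limited to one consonant).
Epenthesis after each stranded consonant: /j/ → /ji/, /p/ → /pi/, /w/ → /wi/.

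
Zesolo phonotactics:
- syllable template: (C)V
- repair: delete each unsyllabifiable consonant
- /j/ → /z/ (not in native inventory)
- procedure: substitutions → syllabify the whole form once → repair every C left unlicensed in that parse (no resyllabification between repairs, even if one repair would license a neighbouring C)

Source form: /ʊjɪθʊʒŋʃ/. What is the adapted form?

ʊzɪθʊ

Substitution: /j/ → /z/, giving /ʊzɪθʊʒŋʃ/.
The consonants /ʒ/, /ŋ/, /ʃ/ cannot be parsed into a legal (C)V syllable (no codas are permitted; onsets are limited to one consonant).
Each unlicensed consonant is deleted: /ʒ/, /ŋ/, /ʃ/.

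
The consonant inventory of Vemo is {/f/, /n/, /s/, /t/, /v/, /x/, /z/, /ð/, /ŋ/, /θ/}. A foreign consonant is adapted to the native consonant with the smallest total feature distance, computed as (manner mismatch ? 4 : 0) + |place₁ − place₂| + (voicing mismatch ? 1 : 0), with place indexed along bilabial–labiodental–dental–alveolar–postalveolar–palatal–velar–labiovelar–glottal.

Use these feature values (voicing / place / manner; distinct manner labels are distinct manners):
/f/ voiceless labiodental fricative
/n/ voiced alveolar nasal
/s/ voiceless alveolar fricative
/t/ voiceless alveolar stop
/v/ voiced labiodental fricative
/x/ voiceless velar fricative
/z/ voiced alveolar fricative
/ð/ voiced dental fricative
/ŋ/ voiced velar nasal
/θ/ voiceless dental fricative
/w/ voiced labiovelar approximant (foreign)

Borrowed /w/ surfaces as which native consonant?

/ŋ/ is closest: manner differs (approximant→nasal, +4), place distance 1 (labiovelar→velar), same voicing; total 5. Next closest is /x/ at distance 6.

ŋ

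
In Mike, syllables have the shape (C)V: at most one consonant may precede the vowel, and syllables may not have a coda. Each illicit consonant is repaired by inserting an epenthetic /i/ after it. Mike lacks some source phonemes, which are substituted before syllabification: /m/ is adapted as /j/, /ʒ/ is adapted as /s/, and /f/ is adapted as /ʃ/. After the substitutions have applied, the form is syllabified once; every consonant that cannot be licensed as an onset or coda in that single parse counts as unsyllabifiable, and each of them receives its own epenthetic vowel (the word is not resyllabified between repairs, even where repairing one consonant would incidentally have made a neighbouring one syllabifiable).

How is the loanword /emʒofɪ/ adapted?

ejisoʃɪ

Substitution: /m/ → /j/, /ʒ/ → /s/, /f/ → /ʃ/, giving /ejsoʃɪ/.
The consonants /j/ cannot be parsed into a legal (C)V syllable (no codas are permitted; onsets are limited to one consonant).
Epenthesis after each stranded consonant: /j/ → /ji/.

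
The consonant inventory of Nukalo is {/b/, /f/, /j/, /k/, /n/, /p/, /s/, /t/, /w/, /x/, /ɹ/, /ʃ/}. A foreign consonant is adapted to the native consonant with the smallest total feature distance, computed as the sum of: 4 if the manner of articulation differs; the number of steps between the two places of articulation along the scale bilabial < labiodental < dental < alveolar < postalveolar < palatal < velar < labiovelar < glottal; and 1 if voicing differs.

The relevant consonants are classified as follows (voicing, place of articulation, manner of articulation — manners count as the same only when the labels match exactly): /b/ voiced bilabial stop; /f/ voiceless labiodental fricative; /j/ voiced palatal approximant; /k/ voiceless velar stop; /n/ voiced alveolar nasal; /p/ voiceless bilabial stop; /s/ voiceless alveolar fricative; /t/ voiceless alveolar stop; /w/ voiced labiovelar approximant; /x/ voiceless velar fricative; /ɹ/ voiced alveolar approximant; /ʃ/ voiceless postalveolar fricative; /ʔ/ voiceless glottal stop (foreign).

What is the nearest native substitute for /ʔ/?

/k/ is closest: same manner (stop), place distance 2 (glottal→velar), same voicing; total 2. Next closest is /t/ at distance 5.

k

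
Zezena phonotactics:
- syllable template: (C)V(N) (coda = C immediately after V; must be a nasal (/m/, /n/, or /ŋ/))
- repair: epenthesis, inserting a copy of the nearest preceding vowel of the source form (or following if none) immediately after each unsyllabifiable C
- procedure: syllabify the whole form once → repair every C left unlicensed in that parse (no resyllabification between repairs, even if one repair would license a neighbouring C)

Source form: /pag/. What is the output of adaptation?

Syllabifying with onset maximization leaves /g/ stranded (only a nasal (/m/, /n/, or /ŋ/) is licensed in coda position; onsets are limited to one consonant).
Each unlicensed consonant becomes the onset of a new syllable: /g/ → /ga/.

paga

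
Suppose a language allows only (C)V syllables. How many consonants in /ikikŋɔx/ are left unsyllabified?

Syllabifying with onset maximization leaves /k/, /x/ stranded (no codas are permitted; onsets are limited to one consonant).

2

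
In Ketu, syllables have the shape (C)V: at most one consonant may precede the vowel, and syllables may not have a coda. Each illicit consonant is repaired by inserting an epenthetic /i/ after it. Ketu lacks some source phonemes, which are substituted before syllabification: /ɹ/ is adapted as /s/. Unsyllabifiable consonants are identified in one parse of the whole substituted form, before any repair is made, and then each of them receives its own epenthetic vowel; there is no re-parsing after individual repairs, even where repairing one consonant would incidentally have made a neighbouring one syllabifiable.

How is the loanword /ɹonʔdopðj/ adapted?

Substitution: /ɹ/ → /s/, giving /sonʔdopðj/.
Under (C)V, the unsyllabifiable consonants are /n/, /ʔ/, /p/, /ð/, /j/ (no codas are permitted; onsets are limited to one consonant).
Inserting the epenthetic vowel yields /n/ → /ni/, /ʔ/ → /ʔi/, /p/ → /pi/, /ð/ → /ði/, /j/ → /ji/.

soniʔidopiðiji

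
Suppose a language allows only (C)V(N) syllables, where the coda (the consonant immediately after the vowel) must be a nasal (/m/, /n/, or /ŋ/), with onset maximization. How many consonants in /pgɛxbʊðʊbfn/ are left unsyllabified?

5

The consonants /p/, /x/, /b/, /f/, /n/ cannot be parsed into a legal (C)V(N) syllable (only a nasal (/m/, /n/, or /ŋ/) is licensed in coda position; onsets are limited to one consonant).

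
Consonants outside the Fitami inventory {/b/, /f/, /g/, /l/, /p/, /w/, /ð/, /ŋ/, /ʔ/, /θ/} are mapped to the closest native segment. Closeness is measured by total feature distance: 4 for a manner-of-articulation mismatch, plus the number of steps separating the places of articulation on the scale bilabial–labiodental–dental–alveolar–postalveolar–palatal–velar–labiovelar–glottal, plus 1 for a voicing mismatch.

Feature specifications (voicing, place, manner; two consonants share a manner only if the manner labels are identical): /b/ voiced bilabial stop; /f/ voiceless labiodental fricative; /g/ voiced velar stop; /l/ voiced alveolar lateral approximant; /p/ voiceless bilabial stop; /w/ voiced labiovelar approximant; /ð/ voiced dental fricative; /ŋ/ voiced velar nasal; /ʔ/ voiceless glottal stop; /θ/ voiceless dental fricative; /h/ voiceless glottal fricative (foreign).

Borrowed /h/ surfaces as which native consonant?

/ʔ/ is closest: manner differs (fricative→stop, +4), place distance 0 (glottal→glottal), same voicing; total 4. Next closest is /w/ at distance 6.

ʔ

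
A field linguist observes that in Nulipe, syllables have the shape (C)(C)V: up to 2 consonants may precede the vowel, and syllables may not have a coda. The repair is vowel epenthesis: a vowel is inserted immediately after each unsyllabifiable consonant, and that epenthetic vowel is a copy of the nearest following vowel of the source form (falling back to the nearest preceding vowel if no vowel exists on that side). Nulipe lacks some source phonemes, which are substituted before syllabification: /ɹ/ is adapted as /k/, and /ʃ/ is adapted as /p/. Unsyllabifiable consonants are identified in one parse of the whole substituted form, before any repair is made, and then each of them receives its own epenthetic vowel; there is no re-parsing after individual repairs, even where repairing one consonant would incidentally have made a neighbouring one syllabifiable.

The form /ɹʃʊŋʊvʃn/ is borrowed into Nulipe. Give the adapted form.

Substitution: /ɹ/ → /k/, /ʃ/ → /p/, giving /kpʊŋʊvpn/.
Syllabifying with onset maximization leaves /v/, /p/, /n/ stranded (no codas are permitted; onsets may contain at most 2 consonants).
Each unlicensed consonant becomes the onset of a new syllable: /v/ → /vʊ/, /p/ → /pʊ/, /n/ → /nʊ/.

kpʊŋʊvʊpʊnʊ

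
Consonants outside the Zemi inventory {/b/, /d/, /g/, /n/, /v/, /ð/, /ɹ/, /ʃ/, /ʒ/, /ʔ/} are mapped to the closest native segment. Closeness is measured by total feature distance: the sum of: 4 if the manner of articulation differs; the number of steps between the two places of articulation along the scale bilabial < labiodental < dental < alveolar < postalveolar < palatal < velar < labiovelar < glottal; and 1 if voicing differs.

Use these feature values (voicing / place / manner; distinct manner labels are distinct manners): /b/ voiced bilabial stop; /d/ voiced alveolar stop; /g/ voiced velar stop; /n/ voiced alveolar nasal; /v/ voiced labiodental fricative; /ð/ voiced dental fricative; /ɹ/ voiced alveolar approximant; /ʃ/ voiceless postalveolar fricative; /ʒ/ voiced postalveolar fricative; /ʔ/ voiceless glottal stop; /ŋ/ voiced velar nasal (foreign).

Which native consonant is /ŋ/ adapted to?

/n/ is closest: same manner (nasal), place distance 3 (velar→alveolar), same voicing; total 3. Next closest is /g/ at distance 4.

n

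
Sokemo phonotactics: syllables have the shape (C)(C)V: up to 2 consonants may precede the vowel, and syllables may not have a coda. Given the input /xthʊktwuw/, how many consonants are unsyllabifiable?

Under (C)(C)V, the unsyllabifiable consonants are /x/, /k/, /w/ (no codas are permitted; onsets may contain at most 2 consonants).

3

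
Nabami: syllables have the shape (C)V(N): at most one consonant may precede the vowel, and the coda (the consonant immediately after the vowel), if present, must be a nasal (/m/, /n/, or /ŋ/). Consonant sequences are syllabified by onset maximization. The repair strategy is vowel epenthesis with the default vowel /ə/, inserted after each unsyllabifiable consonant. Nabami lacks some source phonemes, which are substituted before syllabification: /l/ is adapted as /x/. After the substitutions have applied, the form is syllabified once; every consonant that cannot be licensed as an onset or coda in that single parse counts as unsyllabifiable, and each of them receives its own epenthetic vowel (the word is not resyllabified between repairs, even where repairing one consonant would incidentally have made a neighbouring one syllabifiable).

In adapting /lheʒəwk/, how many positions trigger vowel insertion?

3

After substitution the input is /xheʒəwk/.
The unsyllabifiable consonants are /x/, /w/, /k/; each receives one epenthetic vowel.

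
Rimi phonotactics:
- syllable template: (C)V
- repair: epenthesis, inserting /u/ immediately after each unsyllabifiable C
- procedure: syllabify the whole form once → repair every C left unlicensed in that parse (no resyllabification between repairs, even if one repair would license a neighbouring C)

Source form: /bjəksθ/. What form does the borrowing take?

bujəkusuθu

Under (C)V, the unsyllabifiable consonants are /b/, /k/, /s/, /θ/ (no codas are permitted; onsets are limited to one consonant).
Inserting the epenthetic vowel yields /b/ → /bu/, /k/ → /ku/, /s/ → /su/, /θ/ → /θu/.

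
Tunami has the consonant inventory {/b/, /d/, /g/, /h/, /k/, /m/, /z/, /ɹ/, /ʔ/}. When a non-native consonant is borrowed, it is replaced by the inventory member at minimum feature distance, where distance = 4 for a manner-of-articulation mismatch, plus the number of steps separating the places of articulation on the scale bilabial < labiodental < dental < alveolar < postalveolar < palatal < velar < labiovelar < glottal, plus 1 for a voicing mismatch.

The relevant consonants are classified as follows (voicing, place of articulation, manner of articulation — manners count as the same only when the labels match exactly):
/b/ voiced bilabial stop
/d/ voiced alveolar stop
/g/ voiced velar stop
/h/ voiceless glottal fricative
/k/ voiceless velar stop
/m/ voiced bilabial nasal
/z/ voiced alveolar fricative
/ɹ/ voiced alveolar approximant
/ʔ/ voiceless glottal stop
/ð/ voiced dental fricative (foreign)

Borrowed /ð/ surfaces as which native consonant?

/z/ is closest: same manner (fricative), place distance 1 (dental→alveolar), same voicing; total 1. Next closest is /d/ at distance 5.

z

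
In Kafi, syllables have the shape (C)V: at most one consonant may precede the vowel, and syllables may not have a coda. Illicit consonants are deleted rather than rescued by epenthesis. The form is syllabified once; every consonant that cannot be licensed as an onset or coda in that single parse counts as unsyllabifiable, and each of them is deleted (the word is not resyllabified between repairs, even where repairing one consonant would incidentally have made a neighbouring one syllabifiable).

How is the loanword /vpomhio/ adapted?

The consonants /v/, /m/ cannot be parsed into a legal (C)V syllable (no codas are permitted; onsets are limited to one consonant).
Each unlicensed consonant is deleted: /v/, /m/.

pohio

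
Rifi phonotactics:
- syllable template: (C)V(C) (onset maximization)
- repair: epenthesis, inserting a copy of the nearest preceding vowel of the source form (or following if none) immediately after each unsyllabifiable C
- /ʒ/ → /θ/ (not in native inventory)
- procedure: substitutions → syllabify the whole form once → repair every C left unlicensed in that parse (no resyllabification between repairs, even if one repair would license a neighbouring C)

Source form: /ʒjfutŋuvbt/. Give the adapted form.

Substitution: /ʒ/ → /θ/, giving /θjfutŋuvbt/.
Under (C)V(C), the unsyllabifiable consonants are /θ/, /j/, /b/, /t/ (at most one coda consonant is licensed; onsets are limited to one consonant).
Epenthesis after each stranded consonant: /θ/ → /θu/, /j/ → /ju/, /b/ → /bu/, /t/ → /tu/.

θujufutŋuvbutu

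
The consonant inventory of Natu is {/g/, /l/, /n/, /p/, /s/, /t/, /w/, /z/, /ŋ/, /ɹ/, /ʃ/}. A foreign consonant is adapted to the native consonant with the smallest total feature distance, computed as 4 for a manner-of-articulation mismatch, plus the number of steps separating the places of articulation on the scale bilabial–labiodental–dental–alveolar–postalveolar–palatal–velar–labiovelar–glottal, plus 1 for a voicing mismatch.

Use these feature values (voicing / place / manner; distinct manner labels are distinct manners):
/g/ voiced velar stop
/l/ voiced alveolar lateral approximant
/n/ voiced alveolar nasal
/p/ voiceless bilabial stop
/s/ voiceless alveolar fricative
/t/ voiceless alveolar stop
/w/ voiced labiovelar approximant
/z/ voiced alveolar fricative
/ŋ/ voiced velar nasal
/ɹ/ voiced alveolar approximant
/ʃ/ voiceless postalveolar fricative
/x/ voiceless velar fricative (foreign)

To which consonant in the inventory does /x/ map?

ʃ

/ʃ/ is closest: same manner (fricative), place distance 2 (velar→postalveolar), same voicing; total 2. Next closest is /s/ at distance 3.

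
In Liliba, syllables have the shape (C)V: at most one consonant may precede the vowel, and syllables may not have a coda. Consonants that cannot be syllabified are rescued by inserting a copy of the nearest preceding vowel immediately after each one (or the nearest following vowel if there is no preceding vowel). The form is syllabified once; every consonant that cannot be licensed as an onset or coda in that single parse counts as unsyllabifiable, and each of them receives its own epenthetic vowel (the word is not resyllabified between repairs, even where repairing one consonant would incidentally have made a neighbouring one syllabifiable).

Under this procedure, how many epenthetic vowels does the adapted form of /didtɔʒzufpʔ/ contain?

5

The unsyllabifiable consonants are /d/, /ʒ/, /f/, /p/, /ʔ/; each receives one epenthetic vowel.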